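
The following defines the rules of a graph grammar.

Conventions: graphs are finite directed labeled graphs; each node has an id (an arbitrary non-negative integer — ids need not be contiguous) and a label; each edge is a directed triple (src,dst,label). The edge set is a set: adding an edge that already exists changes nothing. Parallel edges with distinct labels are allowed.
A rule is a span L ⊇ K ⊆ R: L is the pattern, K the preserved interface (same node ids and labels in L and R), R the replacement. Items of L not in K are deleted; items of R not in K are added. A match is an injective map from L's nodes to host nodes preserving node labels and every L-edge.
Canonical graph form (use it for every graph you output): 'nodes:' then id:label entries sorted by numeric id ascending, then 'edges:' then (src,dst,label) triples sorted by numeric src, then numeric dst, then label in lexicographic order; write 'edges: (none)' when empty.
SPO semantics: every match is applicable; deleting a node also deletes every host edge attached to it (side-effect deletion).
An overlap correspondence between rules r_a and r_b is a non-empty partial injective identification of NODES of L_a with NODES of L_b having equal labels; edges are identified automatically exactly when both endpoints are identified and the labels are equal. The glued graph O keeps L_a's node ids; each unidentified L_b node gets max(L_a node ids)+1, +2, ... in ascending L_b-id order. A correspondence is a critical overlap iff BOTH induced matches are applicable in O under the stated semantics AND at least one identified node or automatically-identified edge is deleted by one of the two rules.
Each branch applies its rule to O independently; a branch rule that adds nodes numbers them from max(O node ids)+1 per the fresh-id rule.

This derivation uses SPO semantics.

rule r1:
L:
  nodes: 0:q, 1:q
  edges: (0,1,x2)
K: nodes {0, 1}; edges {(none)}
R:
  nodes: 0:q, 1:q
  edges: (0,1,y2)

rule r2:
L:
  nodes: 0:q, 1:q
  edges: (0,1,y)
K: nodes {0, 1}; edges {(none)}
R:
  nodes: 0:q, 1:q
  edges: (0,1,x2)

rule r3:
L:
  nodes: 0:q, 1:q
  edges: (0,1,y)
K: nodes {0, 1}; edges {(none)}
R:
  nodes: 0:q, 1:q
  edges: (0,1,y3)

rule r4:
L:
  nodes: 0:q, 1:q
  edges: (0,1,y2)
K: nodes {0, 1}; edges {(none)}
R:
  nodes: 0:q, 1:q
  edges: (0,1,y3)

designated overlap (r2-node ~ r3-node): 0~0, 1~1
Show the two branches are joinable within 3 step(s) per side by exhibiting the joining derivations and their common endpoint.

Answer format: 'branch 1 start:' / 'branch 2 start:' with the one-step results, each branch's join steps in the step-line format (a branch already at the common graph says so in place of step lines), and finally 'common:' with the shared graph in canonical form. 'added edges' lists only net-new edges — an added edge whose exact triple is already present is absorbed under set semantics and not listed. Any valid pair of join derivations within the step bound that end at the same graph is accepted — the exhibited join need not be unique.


branch 1 start:
nodes: 0:q, 1:q
edges: (0,1,x2)
branch 2 start:
nodes: 0:q, 1:q
edges: (0,1,y3)
branch 1 step 1: rule r1; match: 0->0, 1->1; deleted nodes (none); deleted edges (0,1,x2); added nodes (none); added edges (0,1,y2); result: nodes: 0:q, 1:q edges: (0,1,y2)
branch 1 step 2: rule r4; match: 0->0, 1->1; deleted nodes (none); deleted edges (0,1,y2); added nodes (none); added edges (0,1,y3); result: nodes: 0:q, 1:q edges: (0,1,y3)
branch 2: already at the common graph (0 steps)
common:
nodes: 0:q, 1:q
edges: (0,1,y3)


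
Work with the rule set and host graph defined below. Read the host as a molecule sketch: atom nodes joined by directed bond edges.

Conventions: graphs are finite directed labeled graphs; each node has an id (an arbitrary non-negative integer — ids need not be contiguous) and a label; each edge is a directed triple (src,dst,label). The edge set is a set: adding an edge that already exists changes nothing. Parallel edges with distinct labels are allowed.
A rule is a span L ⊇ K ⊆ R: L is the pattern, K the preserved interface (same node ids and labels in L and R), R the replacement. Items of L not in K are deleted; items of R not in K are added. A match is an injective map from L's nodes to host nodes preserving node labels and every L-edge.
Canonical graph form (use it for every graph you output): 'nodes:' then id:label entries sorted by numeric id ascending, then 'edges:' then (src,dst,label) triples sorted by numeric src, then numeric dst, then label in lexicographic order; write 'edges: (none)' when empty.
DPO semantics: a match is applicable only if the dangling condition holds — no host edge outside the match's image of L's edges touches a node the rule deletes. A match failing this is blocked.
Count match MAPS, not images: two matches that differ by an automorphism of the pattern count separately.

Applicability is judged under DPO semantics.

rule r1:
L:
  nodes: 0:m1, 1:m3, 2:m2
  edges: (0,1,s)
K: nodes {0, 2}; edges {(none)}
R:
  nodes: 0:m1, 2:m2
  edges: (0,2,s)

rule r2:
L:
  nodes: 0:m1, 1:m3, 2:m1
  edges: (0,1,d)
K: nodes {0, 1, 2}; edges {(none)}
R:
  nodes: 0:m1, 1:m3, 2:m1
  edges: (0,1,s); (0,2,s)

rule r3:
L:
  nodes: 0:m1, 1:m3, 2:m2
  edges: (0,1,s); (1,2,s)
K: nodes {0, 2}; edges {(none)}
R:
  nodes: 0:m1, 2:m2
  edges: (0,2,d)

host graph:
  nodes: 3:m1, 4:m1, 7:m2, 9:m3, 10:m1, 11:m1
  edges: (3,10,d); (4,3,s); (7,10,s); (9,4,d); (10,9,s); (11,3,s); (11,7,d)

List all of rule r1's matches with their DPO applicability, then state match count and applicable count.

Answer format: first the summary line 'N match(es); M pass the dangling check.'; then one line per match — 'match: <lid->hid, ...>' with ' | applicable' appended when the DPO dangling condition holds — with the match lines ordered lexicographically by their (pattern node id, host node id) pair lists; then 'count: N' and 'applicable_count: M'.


1 match(es); 0 pass the dangling check.
match: 0->10, 1->9, 2->7
count: 1
applicable_count: 0


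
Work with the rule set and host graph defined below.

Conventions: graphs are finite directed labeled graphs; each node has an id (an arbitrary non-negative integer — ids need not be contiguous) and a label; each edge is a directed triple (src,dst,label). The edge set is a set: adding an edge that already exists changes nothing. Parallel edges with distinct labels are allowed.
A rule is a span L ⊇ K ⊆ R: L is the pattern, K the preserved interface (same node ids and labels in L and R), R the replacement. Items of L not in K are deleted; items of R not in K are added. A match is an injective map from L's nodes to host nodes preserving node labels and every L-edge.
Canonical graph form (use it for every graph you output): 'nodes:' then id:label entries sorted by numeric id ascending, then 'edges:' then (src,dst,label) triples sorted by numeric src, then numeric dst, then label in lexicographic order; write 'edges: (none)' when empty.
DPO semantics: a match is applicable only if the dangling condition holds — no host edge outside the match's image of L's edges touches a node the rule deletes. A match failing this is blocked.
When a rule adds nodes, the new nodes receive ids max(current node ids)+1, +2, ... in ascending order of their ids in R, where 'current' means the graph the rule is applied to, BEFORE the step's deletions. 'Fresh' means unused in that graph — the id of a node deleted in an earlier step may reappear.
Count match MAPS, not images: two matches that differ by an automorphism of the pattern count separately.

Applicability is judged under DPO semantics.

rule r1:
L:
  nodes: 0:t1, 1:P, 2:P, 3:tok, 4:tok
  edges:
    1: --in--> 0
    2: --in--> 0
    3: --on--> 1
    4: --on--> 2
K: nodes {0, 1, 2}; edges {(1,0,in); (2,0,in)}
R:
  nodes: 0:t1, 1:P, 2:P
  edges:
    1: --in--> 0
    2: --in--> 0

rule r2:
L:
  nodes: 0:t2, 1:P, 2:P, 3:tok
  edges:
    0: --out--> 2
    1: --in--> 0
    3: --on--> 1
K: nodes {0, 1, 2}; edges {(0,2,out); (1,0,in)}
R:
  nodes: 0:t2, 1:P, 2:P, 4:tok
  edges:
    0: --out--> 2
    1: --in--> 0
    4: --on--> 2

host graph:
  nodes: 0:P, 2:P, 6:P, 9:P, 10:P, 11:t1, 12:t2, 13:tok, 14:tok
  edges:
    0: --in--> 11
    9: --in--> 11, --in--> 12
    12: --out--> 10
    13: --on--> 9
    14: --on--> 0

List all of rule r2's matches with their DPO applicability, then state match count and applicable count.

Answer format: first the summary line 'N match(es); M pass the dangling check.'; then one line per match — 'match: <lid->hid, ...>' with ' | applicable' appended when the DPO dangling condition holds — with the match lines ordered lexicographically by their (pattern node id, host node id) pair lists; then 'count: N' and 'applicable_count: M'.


1 match(es); 1 pass the dangling check.
match: 0->12, 1->9, 2->10, 3->13 | applicable
count: 1
applicable_count: 1


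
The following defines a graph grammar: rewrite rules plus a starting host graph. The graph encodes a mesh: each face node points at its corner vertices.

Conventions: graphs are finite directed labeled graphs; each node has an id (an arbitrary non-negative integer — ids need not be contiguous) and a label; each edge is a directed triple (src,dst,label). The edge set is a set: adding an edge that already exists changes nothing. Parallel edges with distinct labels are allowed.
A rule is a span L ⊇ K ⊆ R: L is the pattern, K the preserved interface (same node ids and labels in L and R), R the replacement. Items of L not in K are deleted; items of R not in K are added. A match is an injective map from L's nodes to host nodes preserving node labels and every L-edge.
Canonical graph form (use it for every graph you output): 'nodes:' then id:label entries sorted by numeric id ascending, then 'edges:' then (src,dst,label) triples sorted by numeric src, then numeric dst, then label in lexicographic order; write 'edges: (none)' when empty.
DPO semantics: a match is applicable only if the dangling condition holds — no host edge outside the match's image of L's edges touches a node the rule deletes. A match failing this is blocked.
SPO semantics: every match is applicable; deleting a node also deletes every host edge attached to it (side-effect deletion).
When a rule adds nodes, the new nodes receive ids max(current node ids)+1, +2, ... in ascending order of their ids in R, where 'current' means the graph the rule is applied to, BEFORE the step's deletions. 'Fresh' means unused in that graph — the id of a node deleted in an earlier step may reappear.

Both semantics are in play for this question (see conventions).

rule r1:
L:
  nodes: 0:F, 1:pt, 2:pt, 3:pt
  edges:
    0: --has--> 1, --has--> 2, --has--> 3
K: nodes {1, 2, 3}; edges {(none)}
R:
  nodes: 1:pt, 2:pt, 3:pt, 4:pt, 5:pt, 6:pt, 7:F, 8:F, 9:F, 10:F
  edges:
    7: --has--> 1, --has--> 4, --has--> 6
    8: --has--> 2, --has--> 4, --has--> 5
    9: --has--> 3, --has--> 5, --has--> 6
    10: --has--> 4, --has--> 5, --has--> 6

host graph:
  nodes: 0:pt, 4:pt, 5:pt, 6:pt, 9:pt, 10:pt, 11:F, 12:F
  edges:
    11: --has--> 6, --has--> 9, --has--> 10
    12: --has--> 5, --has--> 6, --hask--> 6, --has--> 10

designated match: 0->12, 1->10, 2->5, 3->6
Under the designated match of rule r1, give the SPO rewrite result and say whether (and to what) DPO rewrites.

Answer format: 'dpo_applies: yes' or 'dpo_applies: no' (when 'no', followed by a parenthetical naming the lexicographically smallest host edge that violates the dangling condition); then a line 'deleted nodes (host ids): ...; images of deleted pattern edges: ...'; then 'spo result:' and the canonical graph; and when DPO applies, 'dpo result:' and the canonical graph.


dpo_applies: no
(the rule deletes node 12, which keeps host edge (12,6,hask) outside the match image — the dangling condition fails, DPO blocks; SPO proceeds and side-deletes such edges)
deleted nodes (host ids): 12; images of deleted pattern edges: (12,5,has); (12,6,has); (12,10,has)
spo result:
nodes: 0:pt, 4:pt, 5:pt, 6:pt, 9:pt, 10:pt, 11:F, 13:pt, 14:pt, 15:pt, 16:F, 17:F, 18:F, 19:F
edges: (11,6,has); (11,9,has); (11,10,has); (16,10,has); (16,13,has); (16,15,has); (17,5,has); (17,13,has); (17,14,has); (18,6,has); (18,14,has); (18,15,has); (19,13,has); (19,14,has); (19,15,has)


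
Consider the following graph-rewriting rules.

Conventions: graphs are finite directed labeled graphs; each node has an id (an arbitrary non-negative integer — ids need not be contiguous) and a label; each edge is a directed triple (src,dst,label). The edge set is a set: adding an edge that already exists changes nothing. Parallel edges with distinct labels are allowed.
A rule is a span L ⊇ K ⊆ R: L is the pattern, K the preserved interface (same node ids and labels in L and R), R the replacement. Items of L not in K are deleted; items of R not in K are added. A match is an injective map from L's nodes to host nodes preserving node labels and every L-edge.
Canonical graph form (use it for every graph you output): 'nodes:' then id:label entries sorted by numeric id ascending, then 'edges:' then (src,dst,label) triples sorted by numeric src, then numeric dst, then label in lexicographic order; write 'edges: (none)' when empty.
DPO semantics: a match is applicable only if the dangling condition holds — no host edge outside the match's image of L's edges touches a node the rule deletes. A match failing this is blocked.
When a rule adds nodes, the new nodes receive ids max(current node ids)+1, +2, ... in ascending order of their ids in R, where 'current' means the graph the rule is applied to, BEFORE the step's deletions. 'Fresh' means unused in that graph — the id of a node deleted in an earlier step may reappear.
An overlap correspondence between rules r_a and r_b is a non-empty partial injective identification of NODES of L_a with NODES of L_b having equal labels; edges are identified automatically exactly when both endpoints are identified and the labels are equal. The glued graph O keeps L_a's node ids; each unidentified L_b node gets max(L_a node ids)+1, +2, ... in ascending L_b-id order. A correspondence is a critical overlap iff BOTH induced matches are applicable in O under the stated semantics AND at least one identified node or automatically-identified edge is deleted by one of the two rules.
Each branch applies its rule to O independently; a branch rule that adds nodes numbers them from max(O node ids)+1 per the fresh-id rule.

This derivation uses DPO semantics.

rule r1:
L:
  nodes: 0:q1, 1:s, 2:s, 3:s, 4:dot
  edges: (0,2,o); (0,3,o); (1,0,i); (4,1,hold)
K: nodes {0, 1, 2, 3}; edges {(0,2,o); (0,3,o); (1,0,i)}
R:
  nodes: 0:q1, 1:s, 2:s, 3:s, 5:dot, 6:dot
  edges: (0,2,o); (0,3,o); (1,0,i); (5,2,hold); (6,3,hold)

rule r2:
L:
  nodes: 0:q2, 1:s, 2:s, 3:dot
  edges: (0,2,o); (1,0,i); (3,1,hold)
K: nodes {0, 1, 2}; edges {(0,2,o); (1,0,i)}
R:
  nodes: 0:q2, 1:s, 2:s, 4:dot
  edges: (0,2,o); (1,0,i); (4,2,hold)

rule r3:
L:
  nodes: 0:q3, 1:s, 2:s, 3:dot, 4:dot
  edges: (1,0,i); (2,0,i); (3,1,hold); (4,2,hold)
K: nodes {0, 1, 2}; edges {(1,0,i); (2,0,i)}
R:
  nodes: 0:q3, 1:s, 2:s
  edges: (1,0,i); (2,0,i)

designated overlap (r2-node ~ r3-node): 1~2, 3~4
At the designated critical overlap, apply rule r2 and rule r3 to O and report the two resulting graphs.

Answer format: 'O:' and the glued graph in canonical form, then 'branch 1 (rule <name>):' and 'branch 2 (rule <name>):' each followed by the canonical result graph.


O:
nodes: 0:q2, 1:s, 2:s, 3:dot, 4:q3, 5:s, 6:dot
edges: (0,2,o); (1,0,i); (1,4,i); (3,1,hold); (5,4,i); (6,5,hold)
branch 1 (rule r2):
nodes: 0:q2, 1:s, 2:s, 4:q3, 5:s, 6:dot, 7:dot
edges: (0,2,o); (1,0,i); (1,4,i); (5,4,i); (6,5,hold); (7,2,hold)
branch 2 (rule r3):
nodes: 0:q2, 1:s, 2:s, 4:q3, 5:s
edges: (0,2,o); (1,0,i); (1,4,i); (5,4,i)


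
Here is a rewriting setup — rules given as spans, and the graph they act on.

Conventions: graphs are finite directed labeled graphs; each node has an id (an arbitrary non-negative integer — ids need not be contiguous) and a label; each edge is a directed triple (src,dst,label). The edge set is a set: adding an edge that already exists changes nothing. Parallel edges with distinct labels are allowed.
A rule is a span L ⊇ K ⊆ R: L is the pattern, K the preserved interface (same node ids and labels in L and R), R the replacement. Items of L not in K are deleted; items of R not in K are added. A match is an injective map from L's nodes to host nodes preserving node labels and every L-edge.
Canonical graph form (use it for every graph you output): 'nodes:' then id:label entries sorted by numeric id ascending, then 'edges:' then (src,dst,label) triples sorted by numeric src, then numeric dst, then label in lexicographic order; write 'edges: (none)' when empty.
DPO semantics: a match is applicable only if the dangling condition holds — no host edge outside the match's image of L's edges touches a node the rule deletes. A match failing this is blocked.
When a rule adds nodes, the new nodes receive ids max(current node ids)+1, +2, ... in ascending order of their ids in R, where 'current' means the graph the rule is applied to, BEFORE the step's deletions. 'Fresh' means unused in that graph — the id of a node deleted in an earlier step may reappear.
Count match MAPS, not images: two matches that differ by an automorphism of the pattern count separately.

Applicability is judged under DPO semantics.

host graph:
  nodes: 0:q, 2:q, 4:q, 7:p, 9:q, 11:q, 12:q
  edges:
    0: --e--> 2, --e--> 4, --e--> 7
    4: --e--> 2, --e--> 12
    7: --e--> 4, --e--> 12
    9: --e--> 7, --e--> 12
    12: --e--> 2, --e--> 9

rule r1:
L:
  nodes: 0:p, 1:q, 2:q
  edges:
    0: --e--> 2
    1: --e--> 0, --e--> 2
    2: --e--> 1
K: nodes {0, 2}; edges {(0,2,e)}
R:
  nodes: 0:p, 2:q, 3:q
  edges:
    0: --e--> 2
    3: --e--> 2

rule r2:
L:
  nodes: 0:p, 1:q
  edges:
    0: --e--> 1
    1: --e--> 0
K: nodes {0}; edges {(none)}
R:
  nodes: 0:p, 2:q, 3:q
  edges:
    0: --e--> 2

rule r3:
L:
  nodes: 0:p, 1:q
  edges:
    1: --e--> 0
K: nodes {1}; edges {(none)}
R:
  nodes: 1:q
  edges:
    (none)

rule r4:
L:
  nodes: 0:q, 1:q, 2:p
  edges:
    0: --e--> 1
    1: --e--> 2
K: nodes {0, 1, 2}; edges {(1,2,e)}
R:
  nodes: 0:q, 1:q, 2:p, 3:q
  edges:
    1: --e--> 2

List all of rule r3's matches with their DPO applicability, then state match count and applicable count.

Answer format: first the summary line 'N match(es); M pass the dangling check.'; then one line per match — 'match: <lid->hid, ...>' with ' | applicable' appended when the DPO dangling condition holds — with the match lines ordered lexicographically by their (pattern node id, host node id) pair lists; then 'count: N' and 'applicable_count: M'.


2 match(es); 0 pass the dangling check.
match: 0->7, 1->0
match: 0->7, 1->9
count: 2
applicable_count: 0


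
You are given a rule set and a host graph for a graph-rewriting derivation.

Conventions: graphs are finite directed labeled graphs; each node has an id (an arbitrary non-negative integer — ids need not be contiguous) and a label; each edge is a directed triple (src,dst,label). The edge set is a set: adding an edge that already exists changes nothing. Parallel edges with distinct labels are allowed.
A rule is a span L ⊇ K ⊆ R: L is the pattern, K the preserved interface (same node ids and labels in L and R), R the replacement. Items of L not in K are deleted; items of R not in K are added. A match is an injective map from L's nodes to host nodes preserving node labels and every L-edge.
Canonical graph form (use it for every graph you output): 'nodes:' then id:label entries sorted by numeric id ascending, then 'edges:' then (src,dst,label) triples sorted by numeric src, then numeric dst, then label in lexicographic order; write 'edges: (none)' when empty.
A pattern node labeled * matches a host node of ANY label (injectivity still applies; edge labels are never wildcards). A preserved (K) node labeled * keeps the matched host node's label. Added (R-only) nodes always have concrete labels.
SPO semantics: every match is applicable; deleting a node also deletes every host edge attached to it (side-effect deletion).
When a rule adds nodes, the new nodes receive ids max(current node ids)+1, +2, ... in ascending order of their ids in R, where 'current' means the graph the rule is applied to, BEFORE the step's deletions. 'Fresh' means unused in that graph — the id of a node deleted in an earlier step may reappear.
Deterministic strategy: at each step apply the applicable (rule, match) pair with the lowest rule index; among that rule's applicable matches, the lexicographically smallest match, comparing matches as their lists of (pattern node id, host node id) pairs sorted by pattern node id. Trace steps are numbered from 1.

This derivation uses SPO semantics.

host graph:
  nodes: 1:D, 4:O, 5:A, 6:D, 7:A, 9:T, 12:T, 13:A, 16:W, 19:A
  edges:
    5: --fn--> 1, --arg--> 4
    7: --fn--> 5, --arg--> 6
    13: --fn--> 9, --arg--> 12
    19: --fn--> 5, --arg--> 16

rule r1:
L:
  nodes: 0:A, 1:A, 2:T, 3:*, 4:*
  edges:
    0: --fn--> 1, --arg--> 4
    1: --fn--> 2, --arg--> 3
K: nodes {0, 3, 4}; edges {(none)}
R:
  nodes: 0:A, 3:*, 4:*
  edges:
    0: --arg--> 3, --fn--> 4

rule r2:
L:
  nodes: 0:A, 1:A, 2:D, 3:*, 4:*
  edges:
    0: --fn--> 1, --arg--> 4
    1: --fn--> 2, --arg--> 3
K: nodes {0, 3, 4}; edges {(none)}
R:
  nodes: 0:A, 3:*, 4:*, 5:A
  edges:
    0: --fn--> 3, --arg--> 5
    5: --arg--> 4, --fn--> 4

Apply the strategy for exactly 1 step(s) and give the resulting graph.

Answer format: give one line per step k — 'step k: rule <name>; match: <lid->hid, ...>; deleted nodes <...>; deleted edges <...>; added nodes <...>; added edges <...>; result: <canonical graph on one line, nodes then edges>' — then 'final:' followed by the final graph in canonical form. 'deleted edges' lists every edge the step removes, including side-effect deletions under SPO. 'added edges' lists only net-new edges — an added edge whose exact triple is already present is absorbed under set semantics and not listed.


step 1: rule r2; match: 0->7, 1->5, 2->1, 3->4, 4->6; deleted nodes 1, 5; deleted edges (5,1,fn); (5,4,arg); (7,5,fn); (7,6,arg); (19,5,fn); added nodes 20; added edges (7,4,fn); (7,20,arg); (20,6,arg); (20,6,fn); result: nodes: 4:O, 6:D, 7:A, 9:T, 12:T, 13:A, 16:W, 19:A, 20:A edges: (7,4,fn); (7,20,arg); (13,9,fn); (13,12,arg); (19,16,arg); (20,6,arg); (20,6,fn)
final:
nodes: 4:O, 6:D, 7:A, 9:T, 12:T, 13:A, 16:W, 19:A, 20:A
edges: (7,4,fn); (7,20,arg); (13,9,fn); (13,12,arg); (19,16,arg); (20,6,arg); (20,6,fn)


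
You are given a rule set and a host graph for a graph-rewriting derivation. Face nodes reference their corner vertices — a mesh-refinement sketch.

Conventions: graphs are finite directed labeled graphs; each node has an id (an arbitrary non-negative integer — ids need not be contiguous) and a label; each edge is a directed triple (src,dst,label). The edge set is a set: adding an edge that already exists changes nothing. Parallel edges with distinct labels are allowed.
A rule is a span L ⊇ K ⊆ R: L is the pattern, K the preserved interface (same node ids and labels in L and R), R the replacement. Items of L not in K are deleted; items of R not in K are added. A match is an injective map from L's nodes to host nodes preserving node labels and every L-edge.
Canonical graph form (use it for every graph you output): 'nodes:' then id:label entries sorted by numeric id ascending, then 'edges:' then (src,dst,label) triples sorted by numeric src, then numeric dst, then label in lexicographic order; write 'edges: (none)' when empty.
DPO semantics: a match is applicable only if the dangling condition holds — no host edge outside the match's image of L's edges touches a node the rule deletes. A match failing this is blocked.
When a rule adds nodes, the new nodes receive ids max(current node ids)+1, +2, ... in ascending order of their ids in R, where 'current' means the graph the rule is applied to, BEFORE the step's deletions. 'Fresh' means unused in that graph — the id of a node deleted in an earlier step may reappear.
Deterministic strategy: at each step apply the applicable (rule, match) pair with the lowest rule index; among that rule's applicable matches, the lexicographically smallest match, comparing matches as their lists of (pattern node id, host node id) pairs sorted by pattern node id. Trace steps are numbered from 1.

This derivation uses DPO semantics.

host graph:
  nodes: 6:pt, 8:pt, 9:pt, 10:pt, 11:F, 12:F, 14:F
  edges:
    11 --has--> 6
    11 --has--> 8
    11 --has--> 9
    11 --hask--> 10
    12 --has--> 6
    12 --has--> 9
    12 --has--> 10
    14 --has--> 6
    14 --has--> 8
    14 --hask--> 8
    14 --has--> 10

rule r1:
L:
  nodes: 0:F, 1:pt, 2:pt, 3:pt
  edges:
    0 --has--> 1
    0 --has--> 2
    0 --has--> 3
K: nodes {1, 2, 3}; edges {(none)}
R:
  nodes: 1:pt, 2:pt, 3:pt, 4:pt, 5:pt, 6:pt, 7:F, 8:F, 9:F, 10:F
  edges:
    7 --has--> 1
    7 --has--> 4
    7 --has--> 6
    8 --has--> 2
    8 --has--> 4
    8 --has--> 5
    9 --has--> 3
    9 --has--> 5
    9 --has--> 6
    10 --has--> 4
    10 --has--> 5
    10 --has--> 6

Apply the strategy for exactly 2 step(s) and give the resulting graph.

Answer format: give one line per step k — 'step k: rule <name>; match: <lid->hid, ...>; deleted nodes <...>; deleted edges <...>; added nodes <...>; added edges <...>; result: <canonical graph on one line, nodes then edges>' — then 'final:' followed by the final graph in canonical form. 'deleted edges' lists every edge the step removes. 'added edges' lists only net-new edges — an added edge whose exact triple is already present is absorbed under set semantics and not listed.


step 1: rule r1; match: 0->12, 1->6, 2->9, 3->10; deleted nodes 12; deleted edges (12,6,has); (12,9,has); (12,10,has); added nodes 15, 16, 17, 18, 19, 20, 21; added edges (18,6,has); (18,15,has); (18,17,has); (19,9,has); (19,15,has); (19,16,has); (20,10,has); (20,16,has); (20,17,has); (21,15,has); (21,16,has); (21,17,has); result: nodes: 6:pt, 8:pt, 9:pt, 10:pt, 11:F, 14:F, 15:pt, 16:pt, 17:pt, 18:F, 19:F, 20:F, 21:F edges: (11,6,has); (11,8,has); (11,9,has); (11,10,hask); (14,6,has); (14,8,has); (14,8,hask); (14,10,has); (18,6,has); (18,15,has); (18,17,has); (19,9,has); (19,15,has); (19,16,has); (20,10,has); (20,16,has); (20,17,has); (21,15,has); (21,16,has); (21,17,has)
step 2: rule r1; match: 0->18, 1->6, 2->15, 3->17; deleted nodes 18; deleted edges (18,6,has); (18,15,has); (18,17,has); added nodes 22, 23, 24, 25, 26, 27, 28; added edges (25,6,has); (25,22,has); (25,24,has); (26,15,has); (26,22,has); (26,23,has); (27,17,has); (27,23,has); (27,24,has); (28,22,has); (28,23,has); (28,24,has); result: nodes: 6:pt, 8:pt, 9:pt, 10:pt, 11:F, 14:F, 15:pt, 16:pt, 17:pt, 19:F, 20:F, 21:F, 22:pt, 23:pt, 24:pt, 25:F, 26:F, 27:F, 28:F edges: (11,6,has); (11,8,has); (11,9,has); (11,10,hask); (14,6,has); (14,8,has); (14,8,hask); (14,10,has); (19,9,has); (19,15,has); (19,16,has); (20,10,has); (20,16,has); (20,17,has); (21,15,has); (21,16,has); (21,17,has); (25,6,has); (25,22,has); (25,24,has); (26,15,has); (26,22,has); (26,23,has); (27,17,has); (27,23,has); (27,24,has); (28,22,has); (28,23,has); (28,24,has)
final:
nodes: 6:pt, 8:pt, 9:pt, 10:pt, 11:F, 14:F, 15:pt, 16:pt, 17:pt, 19:F, 20:F, 21:F, 22:pt, 23:pt, 24:pt, 25:F, 26:F, 27:F, 28:F
edges: (11,6,has); (11,8,has); (11,9,has); (11,10,hask); (14,6,has); (14,8,has); (14,8,hask); (14,10,has); (19,9,has); (19,15,has); (19,16,has); (20,10,has); (20,16,has); (20,17,has); (21,15,has); (21,16,has); (21,17,has); (25,6,has); (25,22,has); (25,24,has); (26,15,has); (26,22,has); (26,23,has); (27,17,has); (27,23,has); (27,24,has); (28,22,has); (28,23,has); (28,24,has)


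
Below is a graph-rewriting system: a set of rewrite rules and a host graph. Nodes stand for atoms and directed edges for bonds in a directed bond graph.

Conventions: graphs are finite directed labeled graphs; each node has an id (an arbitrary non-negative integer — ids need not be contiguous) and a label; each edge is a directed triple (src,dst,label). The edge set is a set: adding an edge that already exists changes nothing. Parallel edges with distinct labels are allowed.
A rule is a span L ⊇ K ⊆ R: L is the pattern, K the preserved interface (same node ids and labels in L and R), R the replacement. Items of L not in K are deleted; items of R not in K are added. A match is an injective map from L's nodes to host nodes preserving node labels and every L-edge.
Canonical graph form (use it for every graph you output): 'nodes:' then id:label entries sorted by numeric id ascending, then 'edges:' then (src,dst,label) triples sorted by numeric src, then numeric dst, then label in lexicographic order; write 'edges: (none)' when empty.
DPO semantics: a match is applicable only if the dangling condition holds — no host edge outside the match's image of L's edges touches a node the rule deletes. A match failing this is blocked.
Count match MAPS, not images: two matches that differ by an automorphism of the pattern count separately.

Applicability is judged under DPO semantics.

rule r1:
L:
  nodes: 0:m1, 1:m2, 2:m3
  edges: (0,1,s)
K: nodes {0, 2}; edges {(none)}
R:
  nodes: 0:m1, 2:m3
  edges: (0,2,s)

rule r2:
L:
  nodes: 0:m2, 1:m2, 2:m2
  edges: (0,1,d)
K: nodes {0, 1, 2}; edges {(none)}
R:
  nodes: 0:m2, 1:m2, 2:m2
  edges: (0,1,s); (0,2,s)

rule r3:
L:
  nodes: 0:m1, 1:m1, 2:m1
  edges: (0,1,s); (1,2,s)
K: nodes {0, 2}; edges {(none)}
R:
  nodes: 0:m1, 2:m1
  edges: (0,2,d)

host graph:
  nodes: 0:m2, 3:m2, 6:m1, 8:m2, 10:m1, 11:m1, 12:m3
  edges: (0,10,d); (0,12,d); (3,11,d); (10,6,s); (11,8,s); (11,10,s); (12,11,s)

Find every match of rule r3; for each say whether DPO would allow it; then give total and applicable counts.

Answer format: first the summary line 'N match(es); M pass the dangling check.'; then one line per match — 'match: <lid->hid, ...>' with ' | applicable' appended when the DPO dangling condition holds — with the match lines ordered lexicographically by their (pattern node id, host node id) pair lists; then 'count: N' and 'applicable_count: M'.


1 match(es); 0 pass the dangling check.
match: 0->11, 1->10, 2->6
count: 1
applicable_count: 0


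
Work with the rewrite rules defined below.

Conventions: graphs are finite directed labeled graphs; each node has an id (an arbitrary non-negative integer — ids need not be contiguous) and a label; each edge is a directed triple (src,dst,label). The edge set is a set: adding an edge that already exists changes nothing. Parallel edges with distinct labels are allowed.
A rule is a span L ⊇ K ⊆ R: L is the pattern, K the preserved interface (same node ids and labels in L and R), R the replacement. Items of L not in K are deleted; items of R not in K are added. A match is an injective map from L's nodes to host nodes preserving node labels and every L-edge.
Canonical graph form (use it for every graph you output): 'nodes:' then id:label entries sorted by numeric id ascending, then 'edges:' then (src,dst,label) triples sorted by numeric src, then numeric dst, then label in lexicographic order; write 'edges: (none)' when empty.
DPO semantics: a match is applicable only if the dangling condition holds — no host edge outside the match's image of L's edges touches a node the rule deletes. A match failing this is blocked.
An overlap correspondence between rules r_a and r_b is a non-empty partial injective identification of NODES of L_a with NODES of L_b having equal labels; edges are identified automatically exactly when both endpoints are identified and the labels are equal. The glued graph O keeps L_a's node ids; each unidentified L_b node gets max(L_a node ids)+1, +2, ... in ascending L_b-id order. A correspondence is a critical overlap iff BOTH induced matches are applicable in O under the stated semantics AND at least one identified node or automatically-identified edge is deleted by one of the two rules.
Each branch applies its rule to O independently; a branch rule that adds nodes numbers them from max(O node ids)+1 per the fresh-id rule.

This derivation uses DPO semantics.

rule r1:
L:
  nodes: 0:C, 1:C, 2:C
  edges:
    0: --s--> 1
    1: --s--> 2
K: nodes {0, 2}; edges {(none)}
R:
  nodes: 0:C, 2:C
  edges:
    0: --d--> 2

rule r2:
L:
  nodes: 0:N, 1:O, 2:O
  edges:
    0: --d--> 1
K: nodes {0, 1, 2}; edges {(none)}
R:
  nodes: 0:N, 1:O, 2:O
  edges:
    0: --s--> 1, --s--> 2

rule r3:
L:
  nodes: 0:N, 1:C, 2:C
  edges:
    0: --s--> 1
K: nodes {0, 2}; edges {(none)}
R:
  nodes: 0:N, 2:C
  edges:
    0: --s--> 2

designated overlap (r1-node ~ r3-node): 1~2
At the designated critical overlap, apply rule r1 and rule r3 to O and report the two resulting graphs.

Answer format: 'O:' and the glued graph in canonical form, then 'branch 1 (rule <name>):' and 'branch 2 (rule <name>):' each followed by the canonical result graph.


O:
nodes: 0:C, 1:C, 2:C, 3:N, 4:C
edges: (0,1,s); (1,2,s); (3,4,s)
branch 1 (rule r1):
nodes: 0:C, 2:C, 3:N, 4:C
edges: (0,2,d); (3,4,s)
branch 2 (rule r3):
nodes: 0:C, 1:C, 2:C, 3:N
edges: (0,1,s); (1,2,s); (3,1,s)


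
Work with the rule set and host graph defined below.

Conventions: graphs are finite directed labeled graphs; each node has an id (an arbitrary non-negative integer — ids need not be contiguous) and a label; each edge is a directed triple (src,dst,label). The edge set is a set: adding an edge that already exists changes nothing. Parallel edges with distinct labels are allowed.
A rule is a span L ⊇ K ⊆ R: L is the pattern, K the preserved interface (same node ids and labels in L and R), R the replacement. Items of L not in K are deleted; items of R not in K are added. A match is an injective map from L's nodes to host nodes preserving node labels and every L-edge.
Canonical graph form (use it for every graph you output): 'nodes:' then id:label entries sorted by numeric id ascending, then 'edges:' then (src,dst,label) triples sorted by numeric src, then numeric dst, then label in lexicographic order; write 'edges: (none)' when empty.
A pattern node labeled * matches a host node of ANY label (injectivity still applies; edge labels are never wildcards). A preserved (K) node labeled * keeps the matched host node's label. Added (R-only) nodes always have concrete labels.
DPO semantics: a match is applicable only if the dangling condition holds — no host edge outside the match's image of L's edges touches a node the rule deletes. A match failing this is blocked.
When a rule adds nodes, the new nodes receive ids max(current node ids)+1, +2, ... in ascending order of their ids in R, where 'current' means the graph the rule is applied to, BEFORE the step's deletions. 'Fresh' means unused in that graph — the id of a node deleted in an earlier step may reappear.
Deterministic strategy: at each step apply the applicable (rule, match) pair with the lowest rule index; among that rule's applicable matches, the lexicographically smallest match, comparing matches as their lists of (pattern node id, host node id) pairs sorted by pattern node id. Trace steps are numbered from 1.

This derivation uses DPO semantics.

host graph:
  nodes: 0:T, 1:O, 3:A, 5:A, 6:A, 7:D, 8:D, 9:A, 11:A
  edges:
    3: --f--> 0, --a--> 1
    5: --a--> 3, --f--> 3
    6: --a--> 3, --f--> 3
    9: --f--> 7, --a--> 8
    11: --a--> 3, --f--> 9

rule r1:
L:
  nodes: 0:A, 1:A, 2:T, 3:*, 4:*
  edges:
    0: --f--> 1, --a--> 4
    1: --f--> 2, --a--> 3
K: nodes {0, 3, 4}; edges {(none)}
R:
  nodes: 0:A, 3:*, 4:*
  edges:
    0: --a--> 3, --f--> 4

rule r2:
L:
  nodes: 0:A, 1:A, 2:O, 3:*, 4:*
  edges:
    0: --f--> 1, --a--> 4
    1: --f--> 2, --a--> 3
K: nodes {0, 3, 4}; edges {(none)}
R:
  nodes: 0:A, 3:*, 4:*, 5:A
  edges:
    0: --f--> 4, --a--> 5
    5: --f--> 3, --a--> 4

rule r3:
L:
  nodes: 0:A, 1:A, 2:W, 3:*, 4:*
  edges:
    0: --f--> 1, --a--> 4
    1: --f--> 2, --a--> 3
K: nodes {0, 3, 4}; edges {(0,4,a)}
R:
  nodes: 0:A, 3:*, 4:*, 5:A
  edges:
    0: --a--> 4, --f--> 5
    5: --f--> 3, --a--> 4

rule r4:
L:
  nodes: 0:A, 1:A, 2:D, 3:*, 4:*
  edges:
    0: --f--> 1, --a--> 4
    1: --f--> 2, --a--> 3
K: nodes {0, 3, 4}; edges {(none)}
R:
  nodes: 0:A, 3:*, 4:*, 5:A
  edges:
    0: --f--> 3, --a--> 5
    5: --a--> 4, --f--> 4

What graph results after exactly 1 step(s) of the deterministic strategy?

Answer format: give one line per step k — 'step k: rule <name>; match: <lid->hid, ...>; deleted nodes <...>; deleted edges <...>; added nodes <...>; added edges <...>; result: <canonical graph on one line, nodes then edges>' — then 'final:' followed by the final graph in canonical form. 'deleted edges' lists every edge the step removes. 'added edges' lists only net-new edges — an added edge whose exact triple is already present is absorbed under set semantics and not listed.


step 1: rule r4; match: 0->11, 1->9, 2->7, 3->8, 4->3; deleted nodes 7, 9; deleted edges (9,7,f); (9,8,a); (11,3,a); (11,9,f); added nodes 12; added edges (11,8,f); (11,12,a); (12,3,a); (12,3,f); result: nodes: 0:T, 1:O, 3:A, 5:A, 6:A, 8:D, 11:A, 12:A edges: (3,0,f); (3,1,a); (5,3,a); (5,3,f); (6,3,a); (6,3,f); (11,8,f); (11,12,a); (12,3,a); (12,3,f)
final:
nodes: 0:T, 1:O, 3:A, 5:A, 6:A, 8:D, 11:A, 12:A
edges: (3,0,f); (3,1,a); (5,3,a); (5,3,f); (6,3,a); (6,3,f); (11,8,f); (11,12,a); (12,3,a); (12,3,f)


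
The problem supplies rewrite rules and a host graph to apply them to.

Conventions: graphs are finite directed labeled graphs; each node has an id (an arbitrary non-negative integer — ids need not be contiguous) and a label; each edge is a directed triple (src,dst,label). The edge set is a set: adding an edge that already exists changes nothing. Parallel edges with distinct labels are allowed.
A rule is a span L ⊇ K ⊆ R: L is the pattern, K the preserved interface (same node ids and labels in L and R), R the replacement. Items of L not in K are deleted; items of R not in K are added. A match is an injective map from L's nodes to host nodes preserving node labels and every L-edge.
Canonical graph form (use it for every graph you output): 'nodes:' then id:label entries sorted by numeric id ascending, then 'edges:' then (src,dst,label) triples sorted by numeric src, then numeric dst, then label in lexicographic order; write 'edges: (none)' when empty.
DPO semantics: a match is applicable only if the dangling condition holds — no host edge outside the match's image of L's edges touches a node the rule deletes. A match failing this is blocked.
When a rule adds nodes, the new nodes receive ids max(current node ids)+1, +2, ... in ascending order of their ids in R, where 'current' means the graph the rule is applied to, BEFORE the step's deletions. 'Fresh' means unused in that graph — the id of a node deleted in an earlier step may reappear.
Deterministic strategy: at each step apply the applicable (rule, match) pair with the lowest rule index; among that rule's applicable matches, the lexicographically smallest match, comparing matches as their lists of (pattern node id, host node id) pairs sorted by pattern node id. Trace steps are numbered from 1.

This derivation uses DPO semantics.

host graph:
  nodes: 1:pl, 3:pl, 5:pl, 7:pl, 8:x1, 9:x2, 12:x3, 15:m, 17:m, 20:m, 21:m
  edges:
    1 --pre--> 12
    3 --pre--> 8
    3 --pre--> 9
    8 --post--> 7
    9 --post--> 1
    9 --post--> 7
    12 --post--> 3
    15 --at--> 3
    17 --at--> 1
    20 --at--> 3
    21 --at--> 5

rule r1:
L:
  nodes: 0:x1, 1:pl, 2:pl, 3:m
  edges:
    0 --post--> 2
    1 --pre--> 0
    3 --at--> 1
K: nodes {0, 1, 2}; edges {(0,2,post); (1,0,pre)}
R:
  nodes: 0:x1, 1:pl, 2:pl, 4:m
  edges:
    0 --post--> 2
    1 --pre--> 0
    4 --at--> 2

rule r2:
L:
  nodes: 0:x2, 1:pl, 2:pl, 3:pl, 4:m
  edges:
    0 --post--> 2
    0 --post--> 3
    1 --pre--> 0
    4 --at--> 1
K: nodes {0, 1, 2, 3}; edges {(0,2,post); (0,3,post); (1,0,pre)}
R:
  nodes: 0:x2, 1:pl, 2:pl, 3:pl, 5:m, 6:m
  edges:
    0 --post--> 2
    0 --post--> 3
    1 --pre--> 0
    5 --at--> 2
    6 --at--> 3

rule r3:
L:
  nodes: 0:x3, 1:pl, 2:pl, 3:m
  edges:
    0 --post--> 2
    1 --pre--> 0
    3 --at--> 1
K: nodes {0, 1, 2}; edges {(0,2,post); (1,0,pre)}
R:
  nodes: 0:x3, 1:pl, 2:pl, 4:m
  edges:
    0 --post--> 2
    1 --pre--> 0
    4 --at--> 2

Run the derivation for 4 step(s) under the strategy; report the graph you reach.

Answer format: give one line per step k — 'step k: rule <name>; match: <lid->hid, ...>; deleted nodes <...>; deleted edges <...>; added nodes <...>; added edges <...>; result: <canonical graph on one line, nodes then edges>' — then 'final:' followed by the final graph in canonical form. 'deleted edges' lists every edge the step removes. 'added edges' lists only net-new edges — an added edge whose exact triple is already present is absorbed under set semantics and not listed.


step 1: rule r1; match: 0->8, 1->3, 2->7, 3->15; deleted nodes 15; deleted edges (15,3,at); added nodes 22; added edges (22,7,at); result: nodes: 1:pl, 3:pl, 5:pl, 7:pl, 8:x1, 9:x2, 12:x3, 17:m, 20:m, 21:m, 22:m edges: (1,12,pre); (3,8,pre); (3,9,pre); (8,7,post); (9,1,post); (9,7,post); (12,3,post); (17,1,at); (20,3,at); (21,5,at); (22,7,at)
step 2: rule r1; match: 0->8, 1->3, 2->7, 3->20; deleted nodes 20; deleted edges (20,3,at); added nodes 23; added edges (23,7,at); result: nodes: 1:pl, 3:pl, 5:pl, 7:pl, 8:x1, 9:x2, 12:x3, 17:m, 21:m, 22:m, 23:m edges: (1,12,pre); (3,8,pre); (3,9,pre); (8,7,post); (9,1,post); (9,7,post); (12,3,post); (17,1,at); (21,5,at); (22,7,at); (23,7,at)
step 3: rule r3; match: 0->12, 1->1, 2->3, 3->17; deleted nodes 17; deleted edges (17,1,at); added nodes 24; added edges (24,3,at); result: nodes: 1:pl, 3:pl, 5:pl, 7:pl, 8:x1, 9:x2, 12:x3, 21:m, 22:m, 23:m, 24:m edges: (1,12,pre); (3,8,pre); (3,9,pre); (8,7,post); (9,1,post); (9,7,post); (12,3,post); (21,5,at); (22,7,at); (23,7,at); (24,3,at)
step 4: rule r1; match: 0->8, 1->3, 2->7, 3->24; deleted nodes 24; deleted edges (24,3,at); added nodes 25; added edges (25,7,at); result: nodes: 1:pl, 3:pl, 5:pl, 7:pl, 8:x1, 9:x2, 12:x3, 21:m, 22:m, 23:m, 25:m edges: (1,12,pre); (3,8,pre); (3,9,pre); (8,7,post); (9,1,post); (9,7,post); (12,3,post); (21,5,at); (22,7,at); (23,7,at); (25,7,at)
final:
nodes: 1:pl, 3:pl, 5:pl, 7:pl, 8:x1, 9:x2, 12:x3, 21:m, 22:m, 23:m, 25:m
edges: (1,12,pre); (3,8,pre); (3,9,pre); (8,7,post); (9,1,post); (9,7,post); (12,3,post); (21,5,at); (22,7,at); (23,7,at); (25,7,at)
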